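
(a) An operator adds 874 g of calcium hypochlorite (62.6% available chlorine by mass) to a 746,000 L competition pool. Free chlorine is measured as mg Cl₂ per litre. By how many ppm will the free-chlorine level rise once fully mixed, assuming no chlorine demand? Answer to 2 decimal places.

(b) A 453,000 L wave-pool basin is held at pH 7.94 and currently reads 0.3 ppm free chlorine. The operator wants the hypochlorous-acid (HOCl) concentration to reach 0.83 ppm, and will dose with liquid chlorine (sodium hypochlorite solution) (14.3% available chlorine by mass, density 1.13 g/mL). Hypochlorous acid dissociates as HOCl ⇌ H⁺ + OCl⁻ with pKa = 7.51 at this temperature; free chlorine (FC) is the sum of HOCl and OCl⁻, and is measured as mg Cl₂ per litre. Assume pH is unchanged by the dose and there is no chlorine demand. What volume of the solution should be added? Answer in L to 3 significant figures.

(a) 0.73 ppm; (b) 7.75 L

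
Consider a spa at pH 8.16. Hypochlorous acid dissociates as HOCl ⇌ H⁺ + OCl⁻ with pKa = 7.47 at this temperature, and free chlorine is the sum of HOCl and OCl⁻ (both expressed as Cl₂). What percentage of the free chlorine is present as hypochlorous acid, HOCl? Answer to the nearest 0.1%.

17.0%

[OCl⁻]/[HOCl] = 10^(pH − pKa) = 10^(8.16 − 7.47) = 10^0.69 = 4.898.
Fraction as HOCl = 1 / (1 + 4.898) = 0.1696.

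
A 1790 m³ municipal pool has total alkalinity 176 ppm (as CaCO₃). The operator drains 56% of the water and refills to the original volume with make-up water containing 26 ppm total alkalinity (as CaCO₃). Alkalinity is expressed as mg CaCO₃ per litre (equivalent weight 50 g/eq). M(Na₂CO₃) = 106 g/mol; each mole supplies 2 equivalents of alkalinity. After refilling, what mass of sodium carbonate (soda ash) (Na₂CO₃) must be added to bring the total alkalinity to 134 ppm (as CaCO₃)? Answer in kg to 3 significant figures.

Volume: 1790 m³ = 1,790,000 L.
After draining 56% and refilling: 176 × 0.44 + 26 × 0.56 = 92 ppm.
Deficit to target: 134 − 92 = 42 mg/L.
As CaCO₃: 42 mg/L × 1,790,000 L = 75,180 g; ÷ 50 g/eq ÷ 2 = 751.8 mol Na₂CO₃.
Mass: 751.8 × 106 = 79,690 g.

79.7 kg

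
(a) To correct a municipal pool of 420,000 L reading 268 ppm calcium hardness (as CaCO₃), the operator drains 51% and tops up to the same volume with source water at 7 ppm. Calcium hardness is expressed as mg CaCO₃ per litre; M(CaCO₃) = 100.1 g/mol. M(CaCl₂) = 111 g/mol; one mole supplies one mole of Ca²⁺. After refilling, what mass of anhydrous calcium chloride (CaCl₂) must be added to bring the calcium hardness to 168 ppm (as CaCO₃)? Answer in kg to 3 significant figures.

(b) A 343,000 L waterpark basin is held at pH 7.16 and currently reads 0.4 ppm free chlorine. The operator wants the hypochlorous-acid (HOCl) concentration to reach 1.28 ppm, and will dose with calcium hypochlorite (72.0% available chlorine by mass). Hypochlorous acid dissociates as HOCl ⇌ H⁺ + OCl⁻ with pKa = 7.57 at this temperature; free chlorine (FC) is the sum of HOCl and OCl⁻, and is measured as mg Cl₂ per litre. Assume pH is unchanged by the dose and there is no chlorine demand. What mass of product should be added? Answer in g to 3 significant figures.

(a) After draining 51% and refilling: 268 × 0.49 + 7 × 0.51 = 134.89 ppm.
(a) Deficit to target: 168 − 134.89 = 33.11 mg/L.
(a) As CaCO₃: 33.11 mg/L × 420,000 L = 13,910 g; ÷ 100.1 = 138.9 mol Ca²⁺.
(a) Mass: 138.9 × 111 = 15,420 g.

(b) [OCl⁻]/[HOCl] = 10^(pH − pKa) = 10^(7.16 − 7.57) = 0.389; fraction as HOCl = 1/(1 + 0.389) = 0.7199.
(b) Free chlorine required for 1.28 ppm HOCl: 1.28 / 0.7199 = 1.778 ppm.
(b) FC to add: 1.778 − 0.4 = 1.378 mg/L as Cl₂.
(b) Cl₂ equivalent: 1.378 mg/L × 343,000 L = 472.6 g.
(b) Product at 72.0% available Cl: 472.6 / 0.72 = 656.5 g.

(a) 15.4 kg; (b) 656 g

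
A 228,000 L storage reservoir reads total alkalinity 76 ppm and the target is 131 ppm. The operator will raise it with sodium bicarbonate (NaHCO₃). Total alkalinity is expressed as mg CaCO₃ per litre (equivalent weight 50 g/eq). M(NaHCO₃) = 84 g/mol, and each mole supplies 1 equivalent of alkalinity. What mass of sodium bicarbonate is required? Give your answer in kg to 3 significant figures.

21.1 kg

Alkalinity to add: (131 − 76) = 55 mg/L as CaCO₃ × 228,000 L = 12,540 g as CaCO₃.
Equivalents: 12,540 g ÷ 50 g/eq = 250.8 eq.
NaHCO₃ supplies 1 eq per mole → 250.8 mol.
Mass: 250.8 mol × 84 g/mol = 21,070 g.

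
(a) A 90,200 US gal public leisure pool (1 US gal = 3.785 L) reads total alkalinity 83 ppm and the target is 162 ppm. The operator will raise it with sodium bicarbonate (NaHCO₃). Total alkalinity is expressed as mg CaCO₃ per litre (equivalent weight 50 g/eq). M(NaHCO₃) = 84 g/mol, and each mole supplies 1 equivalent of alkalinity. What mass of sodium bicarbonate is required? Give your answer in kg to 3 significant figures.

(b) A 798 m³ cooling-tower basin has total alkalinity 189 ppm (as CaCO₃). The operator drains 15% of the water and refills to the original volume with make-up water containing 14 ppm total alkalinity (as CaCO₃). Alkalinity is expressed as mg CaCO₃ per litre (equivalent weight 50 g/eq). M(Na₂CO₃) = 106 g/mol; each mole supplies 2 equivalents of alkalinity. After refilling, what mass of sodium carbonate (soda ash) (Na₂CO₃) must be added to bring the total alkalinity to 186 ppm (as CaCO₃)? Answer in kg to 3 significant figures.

(a) Volume: 90,200 US gal × 3.785 L/gal = 341,407 L.
(a) Alkalinity to add: (162 − 83) = 79 mg/L as CaCO₃ × 341,407 L = 26,970 g as CaCO₃.
(a) Equivalents: 26,970 g ÷ 50 g/eq = 539.4 eq.
(a) NaHCO₃ supplies 1 eq per mole → 539.4 mol.
(a) Mass: 539.4 mol × 84 g/mol = 45,310 g.

(b) Volume: 798 m³ = 798,000 L.
(b) After draining 15% and refilling: 189 × 0.85 + 14 × 0.15 = 162.75 ppm.
(b) Deficit to target: 186 − 162.75 = 23.25 mg/L.
(b) As CaCO₃: 23.25 mg/L × 798,000 L = 18,550 g; ÷ 50 g/eq ÷ 2 = 185.5 mol Na₂CO₃.
(b) Mass: 185.5 × 106 = 19,670 g.

(a) 45.3 kg; (b) 19.7 kg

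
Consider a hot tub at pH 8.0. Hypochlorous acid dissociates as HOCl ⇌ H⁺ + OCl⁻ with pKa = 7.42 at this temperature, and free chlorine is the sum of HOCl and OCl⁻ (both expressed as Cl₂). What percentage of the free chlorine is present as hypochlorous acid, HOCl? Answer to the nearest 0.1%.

20.8%

[OCl⁻]/[HOCl] = 10^(pH − pKa) = 10^(8.0 − 7.42) = 10^0.58 = 3.802.
Fraction as HOCl = 1 / (1 + 3.802) = 0.2083.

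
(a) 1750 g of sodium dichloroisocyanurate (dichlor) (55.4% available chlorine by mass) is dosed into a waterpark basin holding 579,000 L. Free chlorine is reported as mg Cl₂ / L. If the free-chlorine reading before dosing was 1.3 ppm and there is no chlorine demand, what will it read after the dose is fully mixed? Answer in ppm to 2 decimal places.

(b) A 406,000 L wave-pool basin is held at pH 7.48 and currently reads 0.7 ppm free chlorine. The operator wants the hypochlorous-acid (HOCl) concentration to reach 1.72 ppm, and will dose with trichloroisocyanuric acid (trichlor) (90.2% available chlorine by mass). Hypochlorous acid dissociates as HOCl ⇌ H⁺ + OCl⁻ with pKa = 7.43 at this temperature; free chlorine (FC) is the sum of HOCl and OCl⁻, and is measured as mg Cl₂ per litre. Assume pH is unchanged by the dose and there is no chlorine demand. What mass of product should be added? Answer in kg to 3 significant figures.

(a) Available chlorine delivered: 1750 g × 0.554 = 969.5 g as Cl₂.
(a) Concentration rise: 969.5 g / 579,000 L = 1.674 mg/L = 1.67 ppm.
(a) Final FC: 1.3 + 1.67 = 2.97 ppm.

(b) [OCl⁻]/[HOCl] = 10^(pH − pKa) = 10^(7.48 − 7.43) = 1.122; fraction as HOCl = 1/(1 + 1.122) = 0.4712.
(b) Free chlorine required for 1.72 ppm HOCl: 1.72 / 0.4712 = 3.65 ppm.
(b) FC to add: 3.65 − 0.7 = 2.95 mg/L as Cl₂.
(b) Cl₂ equivalent: 2.95 mg/L × 406,000 L = 1198 g.
(b) Product at 90.2% available Cl: 1198 / 0.902 = 1328 g.

(a) 2.97 ppm; (b) 1.33 kg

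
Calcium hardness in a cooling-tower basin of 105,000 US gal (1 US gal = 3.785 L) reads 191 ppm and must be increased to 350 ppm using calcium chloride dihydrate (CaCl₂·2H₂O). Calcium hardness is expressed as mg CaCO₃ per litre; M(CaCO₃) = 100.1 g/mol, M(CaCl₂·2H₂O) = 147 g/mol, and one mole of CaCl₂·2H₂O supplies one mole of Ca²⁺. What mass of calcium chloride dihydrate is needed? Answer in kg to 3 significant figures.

Volume: 105,000 US gal × 3.785 L/gal = 397,425 L.
Hardness to add: (350 − 191) = 159 mg/L as CaCO₃ × 397,425 L = 63,190 g as CaCO₃.
Moles of Ca²⁺ (1 mol Ca²⁺ ≡ 1 mol CaCO₃): 63,190 / 100.1 g/mol = 631.3 mol.
Mass of CaCl₂·2H₂O: 631.3 × 147 = 92,800 g.

92.8 kg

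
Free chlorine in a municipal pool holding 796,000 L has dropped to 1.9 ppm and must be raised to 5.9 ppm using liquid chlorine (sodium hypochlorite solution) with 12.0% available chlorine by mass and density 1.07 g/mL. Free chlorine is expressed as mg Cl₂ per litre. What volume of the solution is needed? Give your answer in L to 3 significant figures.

24.8 L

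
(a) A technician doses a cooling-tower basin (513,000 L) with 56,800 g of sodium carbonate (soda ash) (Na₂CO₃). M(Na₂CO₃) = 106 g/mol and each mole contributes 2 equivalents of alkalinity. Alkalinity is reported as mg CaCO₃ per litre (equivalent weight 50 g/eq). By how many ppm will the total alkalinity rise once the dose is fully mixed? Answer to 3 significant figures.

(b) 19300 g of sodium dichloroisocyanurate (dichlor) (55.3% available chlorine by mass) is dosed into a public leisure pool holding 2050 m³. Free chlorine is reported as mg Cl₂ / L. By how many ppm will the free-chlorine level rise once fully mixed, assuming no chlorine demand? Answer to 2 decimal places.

(a) Moles of Na₂CO₃: 56,800 g ÷ 106 g/mol = 535.8 mol → 1072 eq of alkalinity.
(a) As CaCO₃: 1072 eq × 50 g/eq = 53,580 g.
(a) Rise: 53,580 g / 513,000 L × 1000 = 104.5 mg/L.

(b) Volume: 2050 m³ = 2,050,000 L.
(b) Available chlorine delivered: 19,300 g × 0.553 = 10,670 g as Cl₂.
(b) Concentration rise: 10,670 g / 2,050,000 L = 5.206 mg/L = 5.21 ppm.

(a) 104 ppm; (b) 5.21 ppm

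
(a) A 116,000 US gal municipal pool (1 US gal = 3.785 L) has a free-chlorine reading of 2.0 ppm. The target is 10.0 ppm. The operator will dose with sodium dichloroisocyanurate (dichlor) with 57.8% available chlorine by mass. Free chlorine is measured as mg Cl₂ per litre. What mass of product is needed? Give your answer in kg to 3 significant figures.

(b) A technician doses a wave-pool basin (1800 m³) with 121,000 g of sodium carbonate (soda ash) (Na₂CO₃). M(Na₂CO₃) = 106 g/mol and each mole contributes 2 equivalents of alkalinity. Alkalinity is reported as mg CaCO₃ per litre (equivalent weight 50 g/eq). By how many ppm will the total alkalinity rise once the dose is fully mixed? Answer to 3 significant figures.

(a) Volume: 116,000 US gal × 3.785 L/gal = 439,060 L.
(a) Chlorine deficit: 10.0 − 2.0 = 8 ppm = 8 mg/L as Cl₂.
(a) Cl₂ equivalent needed: 8 mg/L × 439,060 L = 3,512,000 mg = 3512 g.
(a) Product at 57.8% available chlorine: 3512 / 0.578 = 6077 g.

(b) Volume: 1800 m³ = 1,800,000 L.
(b) Moles of Na₂CO₃: 121,000 g ÷ 106 g/mol = 1142 mol → 2283 eq of alkalinity.
(b) As CaCO₃: 2283 eq × 50 g/eq = 114,200 g.
(b) Rise: 114,200 g / 1,800,000 L × 1000 = 63.42 mg/L.

(a) 6.08 kg; (b) 63.4 ppm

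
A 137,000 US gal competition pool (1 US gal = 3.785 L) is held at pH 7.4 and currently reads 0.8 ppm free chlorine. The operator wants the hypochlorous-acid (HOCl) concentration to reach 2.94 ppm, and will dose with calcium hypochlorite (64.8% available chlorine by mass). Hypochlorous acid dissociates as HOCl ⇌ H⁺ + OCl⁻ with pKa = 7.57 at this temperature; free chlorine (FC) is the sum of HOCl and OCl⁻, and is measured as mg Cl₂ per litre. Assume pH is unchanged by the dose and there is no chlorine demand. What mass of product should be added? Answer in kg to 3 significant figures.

Volume: 137,000 US gal × 3.785 L/gal = 518,545 L.
[OCl⁻]/[HOCl] = 10^(pH − pKa) = 10^(7.4 − 7.57) = 0.6761; fraction as HOCl = 1/(1 + 0.6761) = 0.5966.
Free chlorine required for 2.94 ppm HOCl: 2.94 / 0.5966 = 4.928 ppm.
FC to add: 4.928 − 0.8 = 4.128 mg/L as Cl₂.
Cl₂ equivalent: 4.128 mg/L × 518,545 L = 2140 g.
Product at 64.8% available Cl: 2140 / 0.648 = 3303 g.

3.30 kg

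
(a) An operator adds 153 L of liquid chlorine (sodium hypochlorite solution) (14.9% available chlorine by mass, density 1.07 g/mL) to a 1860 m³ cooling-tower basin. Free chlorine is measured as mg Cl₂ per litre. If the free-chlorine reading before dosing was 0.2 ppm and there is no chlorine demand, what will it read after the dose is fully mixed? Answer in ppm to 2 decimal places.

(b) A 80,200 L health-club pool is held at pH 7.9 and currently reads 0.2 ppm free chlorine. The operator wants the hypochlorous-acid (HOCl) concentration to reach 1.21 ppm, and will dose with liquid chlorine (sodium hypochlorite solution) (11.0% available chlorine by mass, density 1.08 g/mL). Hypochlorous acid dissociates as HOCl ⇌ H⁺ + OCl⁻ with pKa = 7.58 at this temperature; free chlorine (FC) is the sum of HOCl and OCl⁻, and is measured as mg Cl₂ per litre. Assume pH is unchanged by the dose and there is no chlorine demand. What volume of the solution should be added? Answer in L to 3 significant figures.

(a) Volume: 1860 m³ = 1,860,000 L.
(a) Mass of solution: 153 L × 1000 mL/L × 1.07 g/mL = 163,700 g.
(a) Available chlorine delivered: 163,700 g × 0.149 = 24,390 g as Cl₂.
(a) Concentration rise: 24,390 g / 1,860,000 L = 13.11 mg/L = 13.11 ppm.
(a) Final FC: 0.2 + 13.11 = 13.31 ppm.

(b) [OCl⁻]/[HOCl] = 10^(pH − pKa) = 10^(7.9 − 7.58) = 2.089; fraction as HOCl = 1/(1 + 2.089) = 0.3237.
(b) Free chlorine required for 1.21 ppm HOCl: 1.21 / 0.3237 = 3.738 ppm.
(b) FC to add: 3.738 − 0.2 = 3.538 mg/L as Cl₂.
(b) Cl₂ equivalent: 3.538 mg/L × 80,200 L = 283.8 g.
(b) Product at 11.0% available Cl: 283.8 / 0.11 = 2580 g.
(b) Volume: 2580 g ÷ 1.08 g/mL = 2388 mL.

(a) 13.31 ppm; (b) 2.39 L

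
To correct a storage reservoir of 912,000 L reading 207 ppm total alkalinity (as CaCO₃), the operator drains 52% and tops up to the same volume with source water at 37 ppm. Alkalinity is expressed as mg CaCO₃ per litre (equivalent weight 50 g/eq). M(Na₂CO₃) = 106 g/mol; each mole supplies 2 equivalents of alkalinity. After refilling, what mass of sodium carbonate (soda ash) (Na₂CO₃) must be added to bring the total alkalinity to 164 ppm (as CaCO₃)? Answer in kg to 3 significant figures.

43.9 kg

After draining 52% and refilling: 207 × 0.48 + 37 × 0.52 = 118.6 ppm.
Deficit to target: 164 − 118.6 = 45.4 mg/L.
As CaCO₃: 45.4 mg/L × 912,000 L = 41,400 g; ÷ 50 g/eq ÷ 2 = 414 mol Na₂CO₃.
Mass: 414 × 106 = 43,890 g.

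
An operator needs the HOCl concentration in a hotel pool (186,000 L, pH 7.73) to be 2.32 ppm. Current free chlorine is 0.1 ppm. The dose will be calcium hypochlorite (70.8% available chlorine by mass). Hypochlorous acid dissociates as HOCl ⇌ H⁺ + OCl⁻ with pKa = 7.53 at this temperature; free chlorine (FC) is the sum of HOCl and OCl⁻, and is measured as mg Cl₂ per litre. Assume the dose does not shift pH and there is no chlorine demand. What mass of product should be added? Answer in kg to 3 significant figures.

1.55 kg

[OCl⁻]/[HOCl] = 10^(pH − pKa) = 10^(7.73 − 7.53) = 1.585; fraction as HOCl = 1/(1 + 1.585) = 0.3869.
Free chlorine required for 2.32 ppm HOCl: 2.32 / 0.3869 = 5.997 ppm.
FC to add: 5.997 − 0.1 = 5.897 mg/L as Cl₂.
Cl₂ equivalent: 5.897 mg/L × 186,000 L = 1097 g.
Product at 70.8% available Cl: 1097 / 0.708 = 1549 g.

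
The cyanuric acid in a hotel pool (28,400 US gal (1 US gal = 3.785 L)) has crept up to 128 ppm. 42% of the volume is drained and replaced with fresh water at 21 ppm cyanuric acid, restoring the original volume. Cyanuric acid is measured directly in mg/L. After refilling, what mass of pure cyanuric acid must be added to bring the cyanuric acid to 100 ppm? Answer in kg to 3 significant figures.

Volume: 28,400 US gal × 3.785 L/gal = 107,494 L.
After draining 42% and refilling: 128 × 0.58 + 21 × 0.42 = 83.06 ppm.
Deficit to target: 100 − 83.06 = 16.94 mg/L.
Mass: 16.94 mg/L × 107,494 L = 1821 g cyanuric acid.

1.82 kg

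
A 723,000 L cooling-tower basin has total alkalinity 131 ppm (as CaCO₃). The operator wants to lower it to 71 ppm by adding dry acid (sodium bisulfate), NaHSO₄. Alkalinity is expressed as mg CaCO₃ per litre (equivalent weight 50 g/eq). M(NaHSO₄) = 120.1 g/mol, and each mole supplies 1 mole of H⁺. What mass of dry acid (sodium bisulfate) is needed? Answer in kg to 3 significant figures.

Alkalinity to neutralize: (131 − 71) = 60 mg/L as CaCO₃ × 723,000 L = 43,380 g as CaCO₃.
Equivalents of H⁺ required: 43,380 ÷ 50 g/eq = 867.6 eq = 867.6 mol NaHSO₄.
Mass of NaHSO₄: 867.6 × 120.1 = 104,200 g.

104 kg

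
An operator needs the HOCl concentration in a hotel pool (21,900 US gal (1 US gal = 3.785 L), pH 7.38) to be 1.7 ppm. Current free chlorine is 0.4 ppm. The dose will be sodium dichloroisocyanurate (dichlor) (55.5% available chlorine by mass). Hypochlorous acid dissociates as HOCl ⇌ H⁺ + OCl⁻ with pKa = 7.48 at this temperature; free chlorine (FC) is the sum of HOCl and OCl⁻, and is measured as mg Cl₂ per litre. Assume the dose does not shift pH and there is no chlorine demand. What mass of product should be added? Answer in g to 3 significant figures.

Volume: 21,900 US gal × 3.785 L/gal = 82,892 L.
[OCl⁻]/[HOCl] = 10^(pH − pKa) = 10^(7.38 − 7.48) = 0.7943; fraction as HOCl = 1/(1 + 0.7943) = 0.5573.
Free chlorine required for 1.7 ppm HOCl: 1.7 / 0.5573 = 3.05 ppm.
FC to add: 3.05 − 0.4 = 2.65 mg/L as Cl₂.
Cl₂ equivalent: 2.65 mg/L × 82,892 L = 219.7 g.
Product at 55.5% available Cl: 219.7 / 0.555 = 395.8 g.

396 g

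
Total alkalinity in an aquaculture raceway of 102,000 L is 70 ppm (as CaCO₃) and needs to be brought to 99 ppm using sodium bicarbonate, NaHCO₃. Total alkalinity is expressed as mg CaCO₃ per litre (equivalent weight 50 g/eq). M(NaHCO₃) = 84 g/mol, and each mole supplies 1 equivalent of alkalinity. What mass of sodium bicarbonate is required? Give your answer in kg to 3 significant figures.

4.97 kg

Alkalinity to add: (99 − 70) = 29 mg/L as CaCO₃ × 102,000 L = 2958 g as CaCO₃.
Equivalents: 2958 g ÷ 50 g/eq = 59.16 eq.
NaHCO₃ supplies 1 eq per mole → 59.16 mol.
Mass: 59.16 mol × 84 g/mol = 4969 g.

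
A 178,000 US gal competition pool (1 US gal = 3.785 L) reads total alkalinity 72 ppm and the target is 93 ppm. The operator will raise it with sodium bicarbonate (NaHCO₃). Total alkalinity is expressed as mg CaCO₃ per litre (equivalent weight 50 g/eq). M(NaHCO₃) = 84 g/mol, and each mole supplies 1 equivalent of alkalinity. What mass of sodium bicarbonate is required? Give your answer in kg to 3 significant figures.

23.8 kg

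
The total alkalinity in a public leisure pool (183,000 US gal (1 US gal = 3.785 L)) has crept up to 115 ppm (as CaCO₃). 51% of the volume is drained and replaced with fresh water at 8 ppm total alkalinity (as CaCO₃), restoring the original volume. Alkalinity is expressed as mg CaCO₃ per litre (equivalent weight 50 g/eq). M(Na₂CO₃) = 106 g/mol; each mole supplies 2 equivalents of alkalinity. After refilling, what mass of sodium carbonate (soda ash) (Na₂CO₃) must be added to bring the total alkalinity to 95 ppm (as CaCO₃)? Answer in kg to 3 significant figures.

25.4 kg

Volume: 183,000 US gal × 3.785 L/gal = 692,655 L.
After draining 51% and refilling: 115 × 0.49 + 8 × 0.51 = 60.43 ppm.
Deficit to target: 95 − 60.43 = 34.57 mg/L.
As CaCO₃: 34.57 mg/L × 692,655 L = 23,950 g; ÷ 50 g/eq ÷ 2 = 239.5 mol Na₂CO₃.
Mass: 239.5 × 106 = 25,380 g.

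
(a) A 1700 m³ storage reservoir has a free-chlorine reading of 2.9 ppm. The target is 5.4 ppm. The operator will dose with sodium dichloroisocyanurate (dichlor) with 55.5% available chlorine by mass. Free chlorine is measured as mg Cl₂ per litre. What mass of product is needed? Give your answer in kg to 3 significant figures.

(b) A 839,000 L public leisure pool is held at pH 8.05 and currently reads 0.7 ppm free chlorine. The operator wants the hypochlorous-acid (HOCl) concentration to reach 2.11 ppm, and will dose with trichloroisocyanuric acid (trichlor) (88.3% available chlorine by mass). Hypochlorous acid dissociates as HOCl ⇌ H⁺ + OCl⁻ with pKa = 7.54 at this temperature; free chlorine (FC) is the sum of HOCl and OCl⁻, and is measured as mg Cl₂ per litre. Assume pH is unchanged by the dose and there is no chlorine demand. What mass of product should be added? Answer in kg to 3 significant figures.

(a) 7.66 kg; (b) 7.83 kg

(a) Volume: 1700 m³ = 1,700,000 L.
(a) Chlorine deficit: 5.4 − 2.9 = 2.5 ppm = 2.5 mg/L as Cl₂.
(a) Cl₂ equivalent needed: 2.5 mg/L × 1,700,000 L = 4,250,000 mg = 4250 g.
(a) Product at 55.5% available chlorine: 4250 / 0.555 = 7658 g.

(b) [OCl⁻]/[HOCl] = 10^(pH − pKa) = 10^(8.05 − 7.54) = 3.236; fraction as HOCl = 1/(1 + 3.236) = 0.2361.
(b) Free chlorine required for 2.11 ppm HOCl: 2.11 / 0.2361 = 8.938 ppm.
(b) FC to add: 8.938 − 0.7 = 8.238 mg/L as Cl₂.
(b) Cl₂ equivalent: 8.238 mg/L × 839,000 L = 6912 g.
(b) Product at 88.3% available Cl: 6912 / 0.883 = 7827 g.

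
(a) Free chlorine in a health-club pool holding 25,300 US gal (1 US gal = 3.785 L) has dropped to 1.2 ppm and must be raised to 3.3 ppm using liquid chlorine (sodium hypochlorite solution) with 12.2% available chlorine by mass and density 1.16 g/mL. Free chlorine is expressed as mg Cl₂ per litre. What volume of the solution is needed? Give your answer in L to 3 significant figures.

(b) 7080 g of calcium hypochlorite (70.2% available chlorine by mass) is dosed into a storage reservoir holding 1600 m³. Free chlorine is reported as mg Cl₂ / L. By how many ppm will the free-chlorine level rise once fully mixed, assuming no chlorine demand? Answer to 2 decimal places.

(a) Volume: 25,300 US gal × 3.785 L/gal = 95,760 L.
(a) Chlorine deficit: 3.3 − 1.2 = 2.1 ppm = 2.1 mg/L as Cl₂.
(a) Cl₂ equivalent needed: 2.1 mg/L × 95,760 L = 201,100 mg = 201.1 g.
(a) Product at 12.2% available chlorine: 201.1 / 0.122 = 1648 g.
(a) Volume at density 1.16 g/mL: 1648 g ÷ 1.16 g/mL = 1421 mL.

(b) Volume: 1600 m³ = 1,600,000 L.
(b) Available chlorine delivered: 7080 g × 0.702 = 4970 g as Cl₂.
(b) Concentration rise: 4970 g / 1,600,000 L = 3.106 mg/L = 3.11 ppm.

(a) 1.42 L; (b) 3.11 ppm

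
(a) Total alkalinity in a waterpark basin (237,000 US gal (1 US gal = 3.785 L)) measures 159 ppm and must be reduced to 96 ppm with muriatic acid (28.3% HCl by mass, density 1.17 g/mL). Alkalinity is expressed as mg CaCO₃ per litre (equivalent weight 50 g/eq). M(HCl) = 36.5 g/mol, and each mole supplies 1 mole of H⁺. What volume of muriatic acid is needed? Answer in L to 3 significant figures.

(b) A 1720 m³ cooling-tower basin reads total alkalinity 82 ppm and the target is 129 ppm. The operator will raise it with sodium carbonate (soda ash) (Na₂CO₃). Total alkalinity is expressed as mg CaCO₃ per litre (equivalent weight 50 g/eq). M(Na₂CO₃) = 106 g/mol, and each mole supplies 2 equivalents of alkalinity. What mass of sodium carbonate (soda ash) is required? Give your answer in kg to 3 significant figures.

(a) Volume: 237,000 US gal × 3.785 L/gal = 897,045 L.
(a) Alkalinity to neutralize: (159 − 96) = 63 mg/L as CaCO₃ × 897,045 L = 56,510 g as CaCO₃.
(a) Equivalents of H⁺ required: 56,510 ÷ 50 g/eq = 1130 eq = 1130 mol HCl.
(a) Mass of HCl: 1130 × 36.5 = 41,260 g.
(a) Mass of 28.3% solution: 41,260 / 0.283 = 145,800 g.
(a) Volume: 145,800 g ÷ 1.17 g/mL = 124,600 mL.

(b) Volume: 1720 m³ = 1,720,000 L.
(b) Alkalinity to add: (129 − 82) = 47 mg/L as CaCO₃ × 1,720,000 L = 80,840 g as CaCO₃.
(b) Equivalents: 80,840 g ÷ 50 g/eq = 1617 eq.
(b) Each mole of Na₂CO₃ supplies 2 eq, so 1617 / 2 = 808.4 mol.
(b) Mass: 808.4 mol × 106 g/mol = 85,690 g.

(a) 125 L; (b) 85.7 kg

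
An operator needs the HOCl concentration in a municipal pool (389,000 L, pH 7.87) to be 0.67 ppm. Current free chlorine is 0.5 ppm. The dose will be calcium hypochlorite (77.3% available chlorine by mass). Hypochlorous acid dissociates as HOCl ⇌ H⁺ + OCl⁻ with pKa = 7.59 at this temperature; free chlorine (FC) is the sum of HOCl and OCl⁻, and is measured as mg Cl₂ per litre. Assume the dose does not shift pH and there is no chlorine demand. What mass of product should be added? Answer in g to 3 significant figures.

728 g

[OCl⁻]/[HOCl] = 10^(pH − pKa) = 10^(7.87 − 7.59) = 1.905; fraction as HOCl = 1/(1 + 1.905) = 0.3442.
Free chlorine required for 0.67 ppm HOCl: 0.67 / 0.3442 = 1.947 ppm.
FC to add: 1.947 − 0.5 = 1.447 mg/L as Cl₂.
Cl₂ equivalent: 1.447 mg/L × 389,000 L = 562.8 g.
Product at 77.3% available Cl: 562.8 / 0.773 = 728 g.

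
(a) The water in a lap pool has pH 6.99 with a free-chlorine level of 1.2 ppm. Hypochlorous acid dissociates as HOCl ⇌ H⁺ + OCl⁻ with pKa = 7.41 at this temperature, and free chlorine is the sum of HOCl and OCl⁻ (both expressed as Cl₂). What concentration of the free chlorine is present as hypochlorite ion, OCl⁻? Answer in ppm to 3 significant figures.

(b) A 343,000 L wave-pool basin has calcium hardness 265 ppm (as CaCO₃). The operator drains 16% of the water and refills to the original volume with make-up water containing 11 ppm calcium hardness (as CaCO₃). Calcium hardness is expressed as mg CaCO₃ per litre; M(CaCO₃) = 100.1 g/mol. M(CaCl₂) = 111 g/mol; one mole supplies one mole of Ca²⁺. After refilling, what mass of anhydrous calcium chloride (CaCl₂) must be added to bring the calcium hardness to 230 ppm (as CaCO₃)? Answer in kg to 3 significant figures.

(a) [OCl⁻]/[HOCl] = 10^(pH − pKa) = 10^(6.99 − 7.41) = 10^-0.42 = 0.3802.
(a) Fraction as HOCl = 1 / (1 + 0.3802) = 0.7245.
(a) OCl⁻ = (1 − 0.7245) × 1.2 ppm = 0.3306 ppm.

(b) After draining 16% and refilling: 265 × 0.84 + 11 × 0.16 = 224.36 ppm.
(b) Deficit to target: 230 − 224.36 = 5.64 mg/L.
(b) As CaCO₃: 5.64 mg/L × 343,000 L = 1935 g; ÷ 100.1 = 19.33 mol Ca²⁺.
(b) Mass: 19.33 × 111 = 2145 g.

(a) 0.331 ppm; (b) 2.15 kg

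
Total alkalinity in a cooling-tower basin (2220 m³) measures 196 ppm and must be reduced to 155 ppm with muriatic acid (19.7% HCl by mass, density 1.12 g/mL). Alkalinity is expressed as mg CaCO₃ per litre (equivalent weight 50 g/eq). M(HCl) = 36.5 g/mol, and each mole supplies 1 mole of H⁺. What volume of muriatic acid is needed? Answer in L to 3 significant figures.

301 L

Volume: 2220 m³ = 2,220,000 L.
Alkalinity to neutralize: (196 − 155) = 41 mg/L as CaCO₃ × 2,220,000 L = 91,020 g as CaCO₃.
Equivalents of H⁺ required: 91,020 ÷ 50 g/eq = 1820 eq = 1820 mol HCl.
Mass of HCl: 1820 × 36.5 = 66,440 g.
Mass of 19.7% solution: 66,440 / 0.197 = 337,300 g.
Volume: 337,300 g ÷ 1.12 g/mL = 301,100 mL.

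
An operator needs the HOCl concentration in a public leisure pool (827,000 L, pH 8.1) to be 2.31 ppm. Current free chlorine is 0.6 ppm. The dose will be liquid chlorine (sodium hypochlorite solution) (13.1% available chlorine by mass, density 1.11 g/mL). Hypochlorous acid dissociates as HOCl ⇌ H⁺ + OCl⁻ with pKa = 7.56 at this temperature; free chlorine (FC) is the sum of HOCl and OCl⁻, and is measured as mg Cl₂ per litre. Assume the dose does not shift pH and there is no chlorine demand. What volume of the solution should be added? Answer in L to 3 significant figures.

[OCl⁻]/[HOCl] = 10^(pH − pKa) = 10^(8.1 − 7.56) = 3.467; fraction as HOCl = 1/(1 + 3.467) = 0.2238.
Free chlorine required for 2.31 ppm HOCl: 2.31 / 0.2238 = 10.32 ppm.
FC to add: 10.32 − 0.6 = 9.72 mg/L as Cl₂.
Cl₂ equivalent: 9.72 mg/L × 827,000 L = 8038 g.
Product at 13.1% available Cl: 8038 / 0.131 = 61,360 g.
Volume: 61,360 g ÷ 1.11 g/mL = 55,280 mL.

55.3 L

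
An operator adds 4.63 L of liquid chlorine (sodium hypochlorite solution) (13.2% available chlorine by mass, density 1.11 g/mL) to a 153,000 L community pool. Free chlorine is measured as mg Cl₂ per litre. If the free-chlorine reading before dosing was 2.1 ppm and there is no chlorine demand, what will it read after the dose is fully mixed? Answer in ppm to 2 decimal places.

Mass of solution: 4.63 L × 1000 mL/L × 1.11 g/mL = 5139 g.
Available chlorine delivered: 5139 g × 0.132 = 678.4 g as Cl₂.
Concentration rise: 678.4 g / 153,000 L = 4.434 mg/L = 4.43 ppm.
Final FC: 2.1 + 4.43 = 6.53 ppm.

6.53 ppm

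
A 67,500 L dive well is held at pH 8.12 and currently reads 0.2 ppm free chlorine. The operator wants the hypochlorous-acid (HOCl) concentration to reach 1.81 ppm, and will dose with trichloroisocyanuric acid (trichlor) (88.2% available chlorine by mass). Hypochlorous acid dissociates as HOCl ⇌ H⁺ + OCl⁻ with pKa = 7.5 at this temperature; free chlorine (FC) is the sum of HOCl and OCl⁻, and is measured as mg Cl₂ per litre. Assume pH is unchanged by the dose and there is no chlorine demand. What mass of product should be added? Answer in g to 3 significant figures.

701 g

[OCl⁻]/[HOCl] = 10^(pH − pKa) = 10^(8.12 − 7.5) = 4.169; fraction as HOCl = 1/(1 + 4.169) = 0.1935.
Free chlorine required for 1.81 ppm HOCl: 1.81 / 0.1935 = 9.355 ppm.
FC to add: 9.355 − 0.2 = 9.155 mg/L as Cl₂.
Cl₂ equivalent: 9.155 mg/L × 67,500 L = 618 g.
Product at 88.2% available Cl: 618 / 0.882 = 700.7 g.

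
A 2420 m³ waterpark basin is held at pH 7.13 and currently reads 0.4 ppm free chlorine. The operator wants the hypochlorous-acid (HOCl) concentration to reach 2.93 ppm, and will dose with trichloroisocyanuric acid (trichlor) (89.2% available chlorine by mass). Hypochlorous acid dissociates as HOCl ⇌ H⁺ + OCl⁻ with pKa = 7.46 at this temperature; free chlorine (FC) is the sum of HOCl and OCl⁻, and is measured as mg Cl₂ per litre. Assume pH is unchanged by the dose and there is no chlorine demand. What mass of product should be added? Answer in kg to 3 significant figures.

10.6 kg

Volume: 2420 m³ = 2,420,000 L.
[OCl⁻]/[HOCl] = 10^(pH − pKa) = 10^(7.13 − 7.46) = 0.4677; fraction as HOCl = 1/(1 + 0.4677) = 0.6813.
Free chlorine required for 2.93 ppm HOCl: 2.93 / 0.6813 = 4.3 ppm.
FC to add: 4.3 − 0.4 = 3.9 mg/L as Cl₂.
Cl₂ equivalent: 3.9 mg/L × 2,420,000 L = 9439 g.
Product at 89.2% available Cl: 9439 / 0.892 = 10,580 g.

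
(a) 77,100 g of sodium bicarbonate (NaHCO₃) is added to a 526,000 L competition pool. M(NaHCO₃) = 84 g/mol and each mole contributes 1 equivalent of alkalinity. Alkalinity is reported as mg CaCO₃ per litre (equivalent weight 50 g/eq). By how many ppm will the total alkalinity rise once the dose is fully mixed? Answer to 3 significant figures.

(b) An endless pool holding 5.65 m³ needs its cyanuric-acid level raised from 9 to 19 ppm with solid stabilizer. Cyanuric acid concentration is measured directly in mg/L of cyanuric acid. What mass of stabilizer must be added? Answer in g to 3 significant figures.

(a) 87.2 ppm; (b) 56.5 g

(a) Moles of NaHCO₃: 77,100 g ÷ 84 g/mol = 917.9 mol → 917.9 eq of alkalinity.
(a) As CaCO₃: 917.9 eq × 50 g/eq = 45,890 g.
(a) Rise: 45,890 g / 526,000 L × 1000 = 87.25 mg/L.

(b) Volume: 5.65 m³ = 5,650 L.
(b) CYA to add: (19 − 9) = 10 mg/L × 5,650 L = 56.5 g cyanuric acid.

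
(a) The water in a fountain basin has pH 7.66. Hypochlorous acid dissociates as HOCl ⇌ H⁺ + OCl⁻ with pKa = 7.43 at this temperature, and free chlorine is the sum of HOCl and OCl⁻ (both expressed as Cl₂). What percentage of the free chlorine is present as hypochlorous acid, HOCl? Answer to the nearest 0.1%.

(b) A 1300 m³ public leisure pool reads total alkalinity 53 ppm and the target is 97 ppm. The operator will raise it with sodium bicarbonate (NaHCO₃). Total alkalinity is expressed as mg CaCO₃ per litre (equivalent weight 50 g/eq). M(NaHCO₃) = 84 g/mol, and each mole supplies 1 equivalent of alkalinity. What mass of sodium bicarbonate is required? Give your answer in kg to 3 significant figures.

(a) [OCl⁻]/[HOCl] = 10^(pH − pKa) = 10^(7.66 − 7.43) = 10^0.23 = 1.698.
(a) Fraction as HOCl = 1 / (1 + 1.698) = 0.3706.

(b) Volume: 1300 m³ = 1,300,000 L.
(b) Alkalinity to add: (97 − 53) = 44 mg/L as CaCO₃ × 1,300,000 L = 57,200 g as CaCO₃.
(b) Equivalents: 57,200 g ÷ 50 g/eq = 1144 eq.
(b) NaHCO₃ supplies 1 eq per mole → 1144 mol.
(b) Mass: 1144 mol × 84 g/mol = 96,100 g.

(a) 37.1%; (b) 96.1 kg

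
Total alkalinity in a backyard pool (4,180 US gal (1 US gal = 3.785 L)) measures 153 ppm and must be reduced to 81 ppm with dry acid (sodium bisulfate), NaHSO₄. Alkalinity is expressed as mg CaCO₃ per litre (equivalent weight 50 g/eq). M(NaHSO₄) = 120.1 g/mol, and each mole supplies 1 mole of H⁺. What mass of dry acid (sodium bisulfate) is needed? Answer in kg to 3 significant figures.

2.74 kg

Volume: 4,180 US gal × 3.785 L/gal = 15,821 L.
Alkalinity to neutralize: (153 − 81) = 72 mg/L as CaCO₃ × 15,821 L = 1139 g as CaCO₃.
Equivalents of H⁺ required: 1139 ÷ 50 g/eq = 22.78 eq = 22.78 mol NaHSO₄.
Mass of NaHSO₄: 22.78 × 120.1 = 2736 g.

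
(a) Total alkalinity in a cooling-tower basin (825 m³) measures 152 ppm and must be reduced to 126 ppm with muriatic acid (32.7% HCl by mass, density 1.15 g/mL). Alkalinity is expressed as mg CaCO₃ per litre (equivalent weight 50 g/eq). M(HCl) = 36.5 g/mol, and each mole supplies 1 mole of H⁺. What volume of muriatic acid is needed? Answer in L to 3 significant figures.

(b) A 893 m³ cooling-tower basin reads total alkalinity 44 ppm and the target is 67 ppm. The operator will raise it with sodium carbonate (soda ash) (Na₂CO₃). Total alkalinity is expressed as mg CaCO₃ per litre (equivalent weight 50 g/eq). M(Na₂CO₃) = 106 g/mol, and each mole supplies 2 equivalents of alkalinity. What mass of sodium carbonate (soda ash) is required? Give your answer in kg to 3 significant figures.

(a) Volume: 825 m³ = 825,000 L.
(a) Alkalinity to neutralize: (152 − 126) = 26 mg/L as CaCO₃ × 825,000 L = 21,450 g as CaCO₃.
(a) Equivalents of H⁺ required: 21,450 ÷ 50 g/eq = 429 eq = 429 mol HCl.
(a) Mass of HCl: 429 × 36.5 = 15,660 g.
(a) Mass of 32.7% solution: 15,660 / 0.327 = 47,890 g.
(a) Volume: 47,890 g ÷ 1.15 g/mL = 41,640 mL.

(b) Volume: 893 m³ = 893,000 L.
(b) Alkalinity to add: (67 − 44) = 23 mg/L as CaCO₃ × 893,000 L = 20,540 g as CaCO₃.
(b) Equivalents: 20,540 g ÷ 50 g/eq = 410.8 eq.
(b) Each mole of Na₂CO₃ supplies 2 eq, so 410.8 / 2 = 205.4 mol.
(b) Mass: 205.4 mol × 106 g/mol = 21,770 g.

(a) 41.6 L; (b) 21.8 kg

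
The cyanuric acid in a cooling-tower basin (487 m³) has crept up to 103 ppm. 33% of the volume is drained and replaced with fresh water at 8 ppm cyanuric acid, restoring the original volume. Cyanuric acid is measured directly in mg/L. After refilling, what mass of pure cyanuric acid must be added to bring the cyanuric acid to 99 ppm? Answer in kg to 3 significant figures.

Volume: 487 m³ = 487,000 L.
After draining 33% and refilling: 103 × 0.67 + 8 × 0.33 = 71.65 ppm.
Deficit to target: 99 − 71.65 = 27.35 mg/L.
Mass: 27.35 mg/L × 487,000 L = 13,320 g cyanuric acid.

13.3 kg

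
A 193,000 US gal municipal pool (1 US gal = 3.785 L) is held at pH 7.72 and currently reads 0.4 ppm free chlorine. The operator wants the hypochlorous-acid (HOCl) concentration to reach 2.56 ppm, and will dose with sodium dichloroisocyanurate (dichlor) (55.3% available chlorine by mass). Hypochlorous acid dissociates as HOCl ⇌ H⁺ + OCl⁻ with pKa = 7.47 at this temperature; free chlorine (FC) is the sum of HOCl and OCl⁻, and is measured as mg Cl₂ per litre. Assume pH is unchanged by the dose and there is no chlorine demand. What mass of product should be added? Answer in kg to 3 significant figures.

8.87 kg

Volume: 193,000 US gal × 3.785 L/gal = 730,505 L.
[OCl⁻]/[HOCl] = 10^(pH − pKa) = 10^(7.72 − 7.47) = 1.778; fraction as HOCl = 1/(1 + 1.778) = 0.3599.
Free chlorine required for 2.56 ppm HOCl: 2.56 / 0.3599 = 7.112 ppm.
FC to add: 7.112 − 0.4 = 6.712 mg/L as Cl₂.
Cl₂ equivalent: 6.712 mg/L × 730,505 L = 4903 g.
Product at 55.3% available Cl: 4903 / 0.553 = 8867 g.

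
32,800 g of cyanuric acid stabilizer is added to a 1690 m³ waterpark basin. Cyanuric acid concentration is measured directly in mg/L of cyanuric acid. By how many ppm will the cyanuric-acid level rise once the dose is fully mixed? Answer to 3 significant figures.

Volume: 1690 m³ = 1,690,000 L.
Rise: 32,800 g / 1,690,000 L × 1000 = 19.41 mg/L.

19.4 ppm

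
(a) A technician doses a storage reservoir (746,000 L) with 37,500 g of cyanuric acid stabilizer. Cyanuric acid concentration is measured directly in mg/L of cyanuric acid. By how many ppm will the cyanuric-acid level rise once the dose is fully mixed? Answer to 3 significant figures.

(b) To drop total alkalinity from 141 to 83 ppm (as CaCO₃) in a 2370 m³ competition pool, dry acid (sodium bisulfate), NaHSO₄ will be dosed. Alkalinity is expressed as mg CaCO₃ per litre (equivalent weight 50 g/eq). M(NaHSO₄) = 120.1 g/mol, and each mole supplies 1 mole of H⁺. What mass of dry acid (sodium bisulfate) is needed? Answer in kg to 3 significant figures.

(a) 50.3 ppm; (b) 330 kg

(a) Rise: 37,500 g / 746,000 L × 1000 = 50.27 mg/L.

(b) Volume: 2370 m³ = 2,370,000 L.
(b) Alkalinity to neutralize: (141 − 83) = 58 mg/L as CaCO₃ × 2,370,000 L = 137,500 g as CaCO₃.
(b) Equivalents of H⁺ required: 137,500 ÷ 50 g/eq = 2749 eq = 2749 mol NaHSO₄.
(b) Mass of NaHSO₄: 2749 × 120.1 = 330,200 g.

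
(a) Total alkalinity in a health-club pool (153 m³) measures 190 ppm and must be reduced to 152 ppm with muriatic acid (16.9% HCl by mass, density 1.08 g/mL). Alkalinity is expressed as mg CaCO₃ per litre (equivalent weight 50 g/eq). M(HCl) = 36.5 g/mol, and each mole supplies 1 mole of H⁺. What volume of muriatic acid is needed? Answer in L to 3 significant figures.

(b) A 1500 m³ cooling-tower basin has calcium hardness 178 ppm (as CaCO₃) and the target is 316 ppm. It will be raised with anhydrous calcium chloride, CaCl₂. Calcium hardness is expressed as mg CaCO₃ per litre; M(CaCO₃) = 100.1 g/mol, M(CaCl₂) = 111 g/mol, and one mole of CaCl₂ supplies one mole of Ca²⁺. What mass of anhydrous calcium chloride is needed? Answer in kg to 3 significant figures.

(a) 23.3 L; (b) 230 kg

(a) Volume: 153 m³ = 153,000 L.
(a) Alkalinity to neutralize: (190 − 152) = 38 mg/L as CaCO₃ × 153,000 L = 5814 g as CaCO₃.
(a) Equivalents of H⁺ required: 5814 ÷ 50 g/eq = 116.3 eq = 116.3 mol HCl.
(a) Mass of HCl: 116.3 × 36.5 = 4244 g.
(a) Mass of 16.9% solution: 4244 / 0.169 = 25,110 g.
(a) Volume: 25,110 g ÷ 1.08 g/mL = 23,250 mL.

(b) Volume: 1500 m³ = 1,500,000 L.
(b) Hardness to add: (316 − 178) = 138 mg/L as CaCO₃ × 1,500,000 L = 207,000 g as CaCO₃.
(b) Moles of Ca²⁺ (1 mol Ca²⁺ ≡ 1 mol CaCO₃): 207,000 / 100.1 g/mol = 2068 mol.
(b) Mass of CaCl₂: 2068 × 111 = 229,500 g.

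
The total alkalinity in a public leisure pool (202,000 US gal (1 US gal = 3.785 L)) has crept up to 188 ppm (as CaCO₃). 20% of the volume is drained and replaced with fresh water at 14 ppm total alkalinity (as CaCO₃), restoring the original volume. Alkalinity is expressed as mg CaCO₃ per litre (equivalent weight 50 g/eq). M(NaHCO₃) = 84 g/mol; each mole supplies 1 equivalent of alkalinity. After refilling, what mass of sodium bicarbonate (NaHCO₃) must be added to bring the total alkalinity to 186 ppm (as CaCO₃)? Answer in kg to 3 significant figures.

Volume: 202,000 US gal × 3.785 L/gal = 764,570 L.
After draining 20% and refilling: 188 × 0.80 + 14 × 0.20 = 153.2 ppm.
Deficit to target: 186 − 153.2 = 32.8 mg/L.
As CaCO₃: 32.8 mg/L × 764,570 L = 25,080 g; ÷ 50 g/eq ÷ 1 = 501.6 mol NaHCO₃.
Mass: 501.6 × 84 = 42,130 g.

42.1 kg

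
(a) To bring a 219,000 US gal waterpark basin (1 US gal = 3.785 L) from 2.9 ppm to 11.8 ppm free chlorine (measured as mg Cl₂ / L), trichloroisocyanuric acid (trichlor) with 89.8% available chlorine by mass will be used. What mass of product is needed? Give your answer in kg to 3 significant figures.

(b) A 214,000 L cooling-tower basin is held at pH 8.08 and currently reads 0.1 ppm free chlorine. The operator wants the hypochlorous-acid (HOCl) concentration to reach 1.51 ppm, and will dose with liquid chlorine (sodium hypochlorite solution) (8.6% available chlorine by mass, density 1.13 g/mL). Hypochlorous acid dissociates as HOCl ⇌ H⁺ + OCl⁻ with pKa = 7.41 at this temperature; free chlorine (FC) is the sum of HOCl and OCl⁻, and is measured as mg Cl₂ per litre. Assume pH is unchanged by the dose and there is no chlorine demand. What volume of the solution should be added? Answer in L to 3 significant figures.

(a) 8.22 kg; (b) 18.7 L

(a) Volume: 219,000 US gal × 3.785 L/gal = 828,915 L.
(a) Chlorine deficit: 11.8 − 2.9 = 8.9 ppm = 8.9 mg/L as Cl₂.
(a) Cl₂ equivalent needed: 8.9 mg/L × 828,915 L = 7,377,000 mg = 7377 g.
(a) Product at 89.8% available chlorine: 7377 / 0.898 = 8215 g.

(b) [OCl⁻]/[HOCl] = 10^(pH − pKa) = 10^(8.08 − 7.41) = 4.677; fraction as HOCl = 1/(1 + 4.677) = 0.1761.
(b) Free chlorine required for 1.51 ppm HOCl: 1.51 / 0.1761 = 8.573 ppm.
(b) FC to add: 8.573 − 0.1 = 8.473 mg/L as Cl₂.
(b) Cl₂ equivalent: 8.473 mg/L × 214,000 L = 1813 g.
(b) Product at 8.6% available Cl: 1813 / 0.086 = 21,080 g.
(b) Volume: 21,080 g ÷ 1.13 g/mL = 18,660 mL.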